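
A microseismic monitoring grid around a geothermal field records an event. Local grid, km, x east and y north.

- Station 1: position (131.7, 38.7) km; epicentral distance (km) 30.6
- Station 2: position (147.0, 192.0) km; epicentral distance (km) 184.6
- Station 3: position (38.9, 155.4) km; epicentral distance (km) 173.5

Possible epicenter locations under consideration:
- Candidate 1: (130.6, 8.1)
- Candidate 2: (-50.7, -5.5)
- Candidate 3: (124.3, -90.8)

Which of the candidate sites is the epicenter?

For each candidate, compare |candidate − station| to the reported distance:
Candidate 1: residuals Station 1 0.0, Station 2 0.0, Station 3 0.0 → max 0.0 km
Candidate 2: residuals Station 1 157.1, Station 2 94.8, Station 3 10.7 → max 157.1 km
Candidate 3: residuals Station 1 99.1, Station 2 99.1, Station 3 87.1 → max 99.1 km
Only Candidate 1 has all residuals ≈ 0.

Candidate 1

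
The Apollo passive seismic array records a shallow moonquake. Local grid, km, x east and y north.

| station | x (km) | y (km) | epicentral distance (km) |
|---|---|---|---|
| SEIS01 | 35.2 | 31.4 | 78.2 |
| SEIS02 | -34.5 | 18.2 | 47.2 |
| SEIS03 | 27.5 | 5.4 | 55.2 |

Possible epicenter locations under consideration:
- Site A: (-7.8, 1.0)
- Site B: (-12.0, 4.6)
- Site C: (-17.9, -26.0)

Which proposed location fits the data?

Site C

For each candidate, compare |candidate − station| to the reported distance:
Site A: residuals SEIS01 25.5, SEIS02 15.4, SEIS03 19.6 → max 25.5 km
Site B: residuals SEIS01 23.9, SEIS02 20.9, SEIS03 15.7 → max 23.9 km
Site C: residuals SEIS01 0.0, SEIS02 0.0, SEIS03 0.0 → max 0.0 km
Only Site C has all residuals ≈ 0.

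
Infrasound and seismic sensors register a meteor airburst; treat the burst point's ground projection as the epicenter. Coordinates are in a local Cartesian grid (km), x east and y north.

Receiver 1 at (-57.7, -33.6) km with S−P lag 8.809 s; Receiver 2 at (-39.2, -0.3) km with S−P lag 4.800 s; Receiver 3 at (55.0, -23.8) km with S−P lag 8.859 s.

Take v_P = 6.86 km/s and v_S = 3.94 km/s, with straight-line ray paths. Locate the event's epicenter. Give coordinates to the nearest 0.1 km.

Distance from S−P lag: d = Δt · v_P v_S / (v_P − v_S) = Δt · (6.86·3.94)/(6.86−3.94) ≈ 9.2563·Δt.
So d_Receiver 1 = 81.54, d_Receiver 2 = 44.43, d_Receiver 3 = 82.00 km.
Circle about each station: (x + 57.7)² + (y + 33.6)² = 81.54²; (x + 39.2)² + (y + 0.3)² = 44.43²; (x − 55.0)² + (y + 23.8)² = 82.00².
Subtracting the Receiver 1 equation from the Receiver 2 and Receiver 3 equations removes the quadratic terms:
37.0 x + 66.6 y = 1753.23
225.4 x + 19.6 y = -942.04
Solving the 2×2 system: x ≈ -6.8, y ≈ 30.1 km.

-6.8 km east, 30.1 km north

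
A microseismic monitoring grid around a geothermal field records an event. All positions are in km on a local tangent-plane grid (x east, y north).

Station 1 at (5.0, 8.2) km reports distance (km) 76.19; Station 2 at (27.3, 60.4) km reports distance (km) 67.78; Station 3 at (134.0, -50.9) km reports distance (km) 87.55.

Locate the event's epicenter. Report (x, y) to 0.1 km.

(80.5, 18.4)

Circle about each station: (x − 5.0)² + (y − 8.2)² = 76.19²; (x − 27.3)² + (y − 60.4)² = 67.78²; (x − 134.0)² + (y + 50.9)² = 87.55².
Subtracting pairs of circle equations eliminates x²+y² and gives linear equations (the radical axes):
44.6 x + 104.4 y = 5512.00
258.0 x − 118.2 y = 18594.48
Solving the 2×2 system: x ≈ 80.5, y ≈ 18.4 km.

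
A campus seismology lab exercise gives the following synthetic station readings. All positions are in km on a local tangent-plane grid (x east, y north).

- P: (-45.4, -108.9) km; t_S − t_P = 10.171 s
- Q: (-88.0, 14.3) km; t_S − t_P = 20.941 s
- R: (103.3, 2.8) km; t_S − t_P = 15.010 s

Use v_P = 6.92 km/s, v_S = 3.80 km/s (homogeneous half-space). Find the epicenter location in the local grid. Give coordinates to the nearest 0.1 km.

40.3 km east, -106.9 km north

Distance from S−P lag: d = Δt · v_P v_S / (v_P − v_S) = Δt · (6.92·3.80)/(6.92−3.80) ≈ 8.4282·Δt.
So d_P = 85.72, d_Q = 176.50, d_R = 126.51 km.
Circle about each station: (x + 45.4)² + (y + 108.9)² = 85.72²; (x + 88.0)² + (y − 14.3)² = 176.50²; (x − 103.3)² + (y − 2.8)² = 126.51².
Subtracting pairs of circle equations eliminates x²+y² and gives linear equations (the radical axes):
-85.2 x + 246.4 y = -29776.21
297.4 x + 223.4 y = -11898.50
Solving the 2×2 system: x ≈ 40.3, y ≈ -106.9 km.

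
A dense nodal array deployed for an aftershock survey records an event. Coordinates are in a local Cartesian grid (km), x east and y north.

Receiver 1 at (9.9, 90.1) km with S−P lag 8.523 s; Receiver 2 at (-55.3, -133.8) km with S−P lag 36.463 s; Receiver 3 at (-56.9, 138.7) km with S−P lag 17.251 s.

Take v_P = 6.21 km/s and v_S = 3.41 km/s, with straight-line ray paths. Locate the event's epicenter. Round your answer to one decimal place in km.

x ≈ 70.7 km, y ≈ 111.5 km

Distance from S−P lag: d = Δt · v_P v_S / (v_P − v_S) = Δt · (6.21·3.41)/(6.21−3.41) ≈ 7.5629·Δt.
So d_Receiver 1 = 64.46, d_Receiver 2 = 275.77, d_Receiver 3 = 130.47 km.
Circle about each station: (x − 9.9)² + (y − 90.1)² = 64.46²; (x + 55.3)² + (y + 133.8)² = 275.77²; (x + 56.9)² + (y − 138.7)² = 130.47².
Subtracting the Receiver 1 equation from the Receiver 2 and Receiver 3 equations removes the quadratic terms:
-130.4 x − 447.8 y = -59149.49
-133.6 x + 97.2 y = 1391.95
Solving the 2×2 system: x ≈ 70.7, y ≈ 111.5 km.
Check against Receiver 1 (with the unrounded x, y): √((x − 9.9)²+(y − 90.1)²) = 64.46 ≈ 64.46 km. ✓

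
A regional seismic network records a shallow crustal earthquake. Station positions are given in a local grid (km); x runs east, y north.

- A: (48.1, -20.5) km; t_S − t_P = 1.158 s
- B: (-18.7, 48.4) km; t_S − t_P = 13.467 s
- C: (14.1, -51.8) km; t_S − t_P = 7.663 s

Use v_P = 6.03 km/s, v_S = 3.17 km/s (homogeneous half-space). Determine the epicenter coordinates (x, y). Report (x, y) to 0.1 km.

Distance from S−P lag: d = Δt · v_P v_S / (v_P − v_S) = Δt · (6.03·3.17)/(6.03−3.17) ≈ 6.6836·Δt.
So d_A = 7.74, d_B = 90.01, d_C = 51.22 km.
Circle about each station: (x − 48.1)² + (y + 20.5)² = 7.74²; (x + 18.7)² + (y − 48.4)² = 90.01²; (x − 14.1)² + (y + 51.8)² = 51.22².
Subtracting the A equation from the B and C equations removes the quadratic terms:
-133.6 x + 137.8 y = -8083.50
-68.0 x − 62.6 y = -2415.39
Solving the 2×2 system: x ≈ 47.3, y ≈ -12.8 km.

x ≈ 47.3 km, y ≈ -12.8 km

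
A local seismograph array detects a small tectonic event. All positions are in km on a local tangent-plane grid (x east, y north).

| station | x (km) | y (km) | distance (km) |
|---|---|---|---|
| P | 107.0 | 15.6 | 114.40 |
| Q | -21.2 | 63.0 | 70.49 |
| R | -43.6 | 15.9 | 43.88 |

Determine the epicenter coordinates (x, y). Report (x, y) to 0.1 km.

Circle about each station: (x − 107.0)² + (y − 15.6)² = 114.40²; (x + 21.2)² + (y − 63.0)² = 70.49²; (x + 43.6)² + (y − 15.9)² = 43.88².
Subtracting pairs of circle equations eliminates x²+y² and gives linear equations (the radical axes):
-256.4 x + 94.8 y = 844.60
-301.2 x + 0.6 y = 1623.32
Solving the 2×2 system: x ≈ -5.4, y ≈ -5.7 km.

(-5.4, -5.7)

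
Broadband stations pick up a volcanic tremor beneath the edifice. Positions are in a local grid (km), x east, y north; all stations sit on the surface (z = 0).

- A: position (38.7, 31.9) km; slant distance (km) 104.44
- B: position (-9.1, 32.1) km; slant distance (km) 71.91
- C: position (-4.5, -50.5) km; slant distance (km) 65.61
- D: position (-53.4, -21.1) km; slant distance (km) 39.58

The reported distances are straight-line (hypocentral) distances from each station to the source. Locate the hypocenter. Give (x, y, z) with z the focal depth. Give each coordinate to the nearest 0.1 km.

(-45.4, -16.6, 38.5)

Each station gives a sphere (x−x_i)² + (y−y_i)² + z² = d_i² (stations at z=0).
Subtracting the A sphere from B and C: z² cancels, leaving linear equations in x and y:
-95.6 x + 0.4 y = 4334.59
-86.4 x − 164.8 y = 6658.24
Solving: x ≈ -45.410, y ≈ -16.595 km (keep extra digits for the depth step; rounded: -45.4, -16.6).
Then from the A sphere: z² = 104.44² − (x − 38.7)² − (y − 31.9)² with x = -45.410, y = -16.595, so z ≈ 38.490 ≈ 38.5 km.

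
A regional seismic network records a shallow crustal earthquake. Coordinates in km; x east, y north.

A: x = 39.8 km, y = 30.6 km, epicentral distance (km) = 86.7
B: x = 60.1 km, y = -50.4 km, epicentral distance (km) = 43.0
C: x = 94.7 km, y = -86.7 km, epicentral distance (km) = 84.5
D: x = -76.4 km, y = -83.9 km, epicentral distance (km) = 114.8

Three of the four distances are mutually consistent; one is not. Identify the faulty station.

D

Solve using three stations at a time. Using A, B, C (subtract circle equations pairwise → linear system) gives (x, y) ≈ (17.1, -53.1).
Distances from that point to each station vs reported:
  A: calculated 86.7 vs reported 86.7 → residual 0.0 km
  B: calculated 43.1 vs reported 43.0 → residual 0.1 km
  C: calculated 84.5 vs reported 84.5 → residual 0.0 km
  D: calculated 98.5 vs reported 114.8 → residual 16.3 km
A, B, C are mutually consistent (residuals ≈ 0); D is off by 16.3 km.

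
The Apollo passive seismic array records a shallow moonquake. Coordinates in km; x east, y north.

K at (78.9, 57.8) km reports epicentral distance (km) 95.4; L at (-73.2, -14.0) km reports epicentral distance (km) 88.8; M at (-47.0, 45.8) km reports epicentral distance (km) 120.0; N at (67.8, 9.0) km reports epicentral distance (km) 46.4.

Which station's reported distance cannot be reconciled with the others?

L

Solve using three stations at a time. Using K, M, N (subtract circle equations pairwise → linear system) gives (x, y) ≈ (44.9, -31.3).
Distances from that point to each station vs reported:
  K: calculated 95.4 vs reported 95.4 → residual 0.0 km
  L: calculated 119.4 vs reported 88.8 → residual 30.6 km
  M: calculated 120.0 vs reported 120.0 → residual 0.0 km
  N: calculated 46.4 vs reported 46.4 → residual 0.0 km
K, M, N are mutually consistent (residuals ≈ 0); L is off by 30.6 km.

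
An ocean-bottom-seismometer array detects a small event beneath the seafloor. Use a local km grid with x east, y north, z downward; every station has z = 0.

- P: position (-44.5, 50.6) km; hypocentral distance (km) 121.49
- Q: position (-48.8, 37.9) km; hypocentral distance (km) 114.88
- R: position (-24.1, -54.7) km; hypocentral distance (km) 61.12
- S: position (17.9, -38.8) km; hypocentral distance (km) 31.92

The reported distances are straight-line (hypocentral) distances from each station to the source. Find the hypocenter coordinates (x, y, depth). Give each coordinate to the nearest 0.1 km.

Each station gives a sphere (x−x_i)² + (y−y_i)² + z² = d_i² (stations at z=0).
Subtracting the P sphere from Q and R: z² cancels, leaving linear equations in x and y:
-8.6 x − 25.4 y = 839.65
40.8 x − 210.6 y = 10056.46
Solving: x ≈ 27.605, y ≈ -42.403 km (keep extra digits for the depth step; rounded: 27.6, -42.4).
Then from the P sphere: z² = 121.49² − (x + 44.5)² − (y − 50.6)² with x = 27.605, y = -42.403, so z ≈ 30.185 ≈ 30.2 km.
Check against S (with the unrounded solution): distance 31.91 ≈ 31.92 km. ✓

(27.6, -42.4, 30.2)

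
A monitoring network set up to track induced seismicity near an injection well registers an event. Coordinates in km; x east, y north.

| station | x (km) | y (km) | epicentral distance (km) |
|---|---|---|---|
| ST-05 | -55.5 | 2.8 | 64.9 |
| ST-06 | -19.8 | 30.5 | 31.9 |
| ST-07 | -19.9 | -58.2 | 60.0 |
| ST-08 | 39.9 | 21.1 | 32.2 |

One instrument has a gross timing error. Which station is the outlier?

ST-07

Solve using three stations at a time. Using ST-05, ST-06, ST-08 (subtract circle equations pairwise → linear system) gives (x, y) ≈ (8.2, 15.2).
Distances from that point to each station vs reported:
  ST-05: calculated 64.9 vs reported 64.9 → residual 0.0 km
  ST-06: calculated 31.9 vs reported 31.9 → residual 0.0 km
  ST-07: calculated 78.6 vs reported 60.0 → residual 18.6 km
  ST-08: calculated 32.2 vs reported 32.2 → residual 0.0 km
ST-05, ST-06, ST-08 are mutually consistent (residuals ≈ 0); ST-07 is off by 18.6 km.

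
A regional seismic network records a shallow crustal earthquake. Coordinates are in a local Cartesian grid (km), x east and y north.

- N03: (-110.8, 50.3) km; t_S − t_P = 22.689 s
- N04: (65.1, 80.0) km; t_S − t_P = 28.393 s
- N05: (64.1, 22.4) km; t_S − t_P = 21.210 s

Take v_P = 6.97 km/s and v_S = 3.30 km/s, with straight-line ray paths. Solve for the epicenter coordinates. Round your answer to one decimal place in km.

Distance from S−P lag: d = Δt · v_P v_S / (v_P − v_S) = Δt · (6.97·3.30)/(6.97−3.30) ≈ 6.2673·Δt.
So d_N03 = 142.20, d_N04 = 177.95, d_N05 = 132.93 km.
Circle about each station: (x + 110.8)² + (y − 50.3)² = 142.20²; (x − 65.1)² + (y − 80.0)² = 177.95²; (x − 64.1)² + (y − 22.4)² = 132.93².
Subtracting the N03 equation from the N04 and N05 equations removes the quadratic terms:
351.8 x + 59.4 y = -15614.08
349.8 x − 55.8 y = -7645.70
Solving the 2×2 system: x ≈ -32.8, y ≈ -68.6 km.

x ≈ -32.8 km, y ≈ -68.6 km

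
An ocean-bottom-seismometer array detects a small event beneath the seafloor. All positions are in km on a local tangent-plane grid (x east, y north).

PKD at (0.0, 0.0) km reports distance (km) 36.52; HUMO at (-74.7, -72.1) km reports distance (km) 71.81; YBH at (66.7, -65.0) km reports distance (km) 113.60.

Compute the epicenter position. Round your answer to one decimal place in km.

Circle about each station: x² + y² = 36.52²; (x + 74.7)² + (y + 72.1)² = 71.81²; (x − 66.7)² + (y + 65.0)² = 113.60².
Subtracting the PKD equation from the HUMO and YBH equations removes the quadratic terms:
-149.4 x − 144.2 y = 6955.53
133.4 x − 130.0 y = -2897.36
Solving the 2×2 system: x ≈ -34.2, y ≈ -12.8 km.

x ≈ -34.2 km, y ≈ -12.8 km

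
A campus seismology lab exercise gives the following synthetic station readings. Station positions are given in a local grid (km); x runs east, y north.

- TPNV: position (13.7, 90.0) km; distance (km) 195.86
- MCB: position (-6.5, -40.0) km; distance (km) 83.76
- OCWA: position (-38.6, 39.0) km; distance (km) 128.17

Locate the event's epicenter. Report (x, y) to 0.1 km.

x ≈ -78.5 km, y ≈ -82.8 km

Circle about each station: (x − 13.7)² + (y − 90.0)² = 195.86²; (x + 6.5)² + (y + 40.0)² = 83.76²; (x + 38.6)² + (y − 39.0)² = 128.17².
Subtracting the TPNV equation from the MCB and OCWA equations removes the quadratic terms:
-40.4 x − 260.0 y = 24699.96
-104.6 x − 102.0 y = 16656.86
Solving the 2×2 system: x ≈ -78.5, y ≈ -82.8 km.
Check against TPNV (with the unrounded x, y): √((x − 13.7)²+(y − 90.0)²) = 195.86 ≈ 195.86 km. ✓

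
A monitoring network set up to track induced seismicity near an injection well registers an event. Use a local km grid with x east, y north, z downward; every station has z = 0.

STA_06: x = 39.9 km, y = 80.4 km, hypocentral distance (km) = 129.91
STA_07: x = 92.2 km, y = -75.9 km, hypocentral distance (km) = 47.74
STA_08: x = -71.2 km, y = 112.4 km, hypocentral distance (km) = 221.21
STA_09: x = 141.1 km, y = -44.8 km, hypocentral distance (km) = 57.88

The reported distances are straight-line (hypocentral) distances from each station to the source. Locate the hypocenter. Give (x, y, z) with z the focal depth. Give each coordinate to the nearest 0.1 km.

Each station gives a sphere (x−x_i)² + (y−y_i)² + z² = d_i² (stations at z=0).
Subtracting the STA_06 sphere from STA_07 and STA_08: z² cancels, leaving linear equations in x and y:
104.6 x − 312.6 y = 20802.98
-222.2 x + 64.0 y = -22410.23
Solving: x ≈ 90.401, y ≈ -36.299 km (keep extra digits for the depth step; rounded: 90.4, -36.3).
Then from the STA_06 sphere: z² = 129.91² − (x − 39.9)² − (y − 80.4)² with x = 90.401, y = -36.299, so z ≈ 26.601 ≈ 26.6 km.
Check against STA_09 (with the unrounded solution): distance 57.88 ≈ 57.88 km. ✓

(90.4, -36.3, 26.6)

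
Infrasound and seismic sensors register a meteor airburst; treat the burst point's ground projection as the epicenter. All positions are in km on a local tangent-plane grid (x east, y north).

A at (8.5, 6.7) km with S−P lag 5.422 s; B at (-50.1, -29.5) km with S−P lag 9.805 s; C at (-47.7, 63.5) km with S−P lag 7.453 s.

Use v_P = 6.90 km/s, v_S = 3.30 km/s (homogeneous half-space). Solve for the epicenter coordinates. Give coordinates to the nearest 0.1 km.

(-20.5, 25.0)

Distance from S−P lag: d = Δt · v_P v_S / (v_P − v_S) = Δt · (6.90·3.30)/(6.90−3.30) ≈ 6.3250·Δt.
So d_A = 34.29, d_B = 62.02, d_C = 47.14 km.
Circle about each station: (x − 8.5)² + (y − 6.7)² = 34.29²; (x + 50.1)² + (y + 29.5)² = 62.02²; (x + 47.7)² + (y − 63.5)² = 47.14².
Subtracting pairs of circle equations eliminates x²+y² and gives linear equations (the radical axes):
-117.2 x − 72.4 y = 592.44
-112.4 x + 113.6 y = 5144.02
Solving the 2×2 system: x ≈ -20.5, y ≈ 25.0 km.
Check against A (with the unrounded x, y): √((x − 8.5)²+(y − 6.7)²) = 34.29 ≈ 34.29 km. ✓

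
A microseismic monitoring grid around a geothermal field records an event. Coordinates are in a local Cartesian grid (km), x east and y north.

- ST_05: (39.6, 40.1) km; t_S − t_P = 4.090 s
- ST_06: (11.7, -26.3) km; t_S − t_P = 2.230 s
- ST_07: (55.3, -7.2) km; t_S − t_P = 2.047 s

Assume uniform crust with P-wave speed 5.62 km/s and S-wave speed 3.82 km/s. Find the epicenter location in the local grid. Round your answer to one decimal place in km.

30.9 km east, -7.9 km north

Distance from S−P lag: d = Δt · v_P v_S / (v_P − v_S) = Δt · (5.62·3.82)/(5.62−3.82) ≈ 11.9269·Δt.
So d_ST_05 = 48.78, d_ST_06 = 26.60, d_ST_07 = 24.41 km.
Circle about each station: (x − 39.6)² + (y − 40.1)² = 48.78²; (x − 11.7)² + (y + 26.3)² = 26.60²; (x − 55.3)² + (y + 7.2)² = 24.41².
Subtracting pairs of circle equations eliminates x²+y² and gives linear equations (the radical axes):
-55.8 x − 132.8 y = -675.66
31.4 x − 94.6 y = 1717.40
Solving the 2×2 system: x ≈ 30.9, y ≈ -7.9 km.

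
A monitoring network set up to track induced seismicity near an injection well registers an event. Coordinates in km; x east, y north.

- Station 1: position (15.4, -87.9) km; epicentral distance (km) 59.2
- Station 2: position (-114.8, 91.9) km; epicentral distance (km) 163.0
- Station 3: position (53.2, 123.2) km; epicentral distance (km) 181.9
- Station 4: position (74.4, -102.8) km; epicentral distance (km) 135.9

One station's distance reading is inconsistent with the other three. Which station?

Solve using three stations at a time. Using Station 1, Station 2, Station 3 (subtract circle equations pairwise → linear system) gives (x, y) ≈ (-22.3, -42.3).
Distances from that point to each station vs reported:
  Station 1: calculated 59.2 vs reported 59.2 → residual 0.0 km
  Station 2: calculated 163.0 vs reported 163.0 → residual 0.0 km
  Station 3: calculated 181.9 vs reported 181.9 → residual 0.0 km
  Station 4: calculated 114.1 vs reported 135.9 → residual 21.8 km
Station 1, Station 2, Station 3 are mutually consistent (residuals ≈ 0); Station 4 is off by 21.8 km.

Station 4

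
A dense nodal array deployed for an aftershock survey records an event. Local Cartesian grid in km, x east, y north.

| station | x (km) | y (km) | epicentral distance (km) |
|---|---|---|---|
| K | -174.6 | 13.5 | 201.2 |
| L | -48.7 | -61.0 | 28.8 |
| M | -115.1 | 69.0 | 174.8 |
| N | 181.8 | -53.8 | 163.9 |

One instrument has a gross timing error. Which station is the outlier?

L

Solve using three stations at a time. Using K, M, N (subtract circle equations pairwise → linear system) gives (x, y) ≈ (18.2, -44.1).
Distances from that point to each station vs reported:
  K: calculated 201.2 vs reported 201.2 → residual 0.0 km
  L: calculated 69.0 vs reported 28.8 → residual 40.2 km
  M: calculated 174.8 vs reported 174.8 → residual 0.0 km
  N: calculated 163.9 vs reported 163.9 → residual 0.0 km
K, M, N are mutually consistent (residuals ≈ 0); L is off by 40.2 km.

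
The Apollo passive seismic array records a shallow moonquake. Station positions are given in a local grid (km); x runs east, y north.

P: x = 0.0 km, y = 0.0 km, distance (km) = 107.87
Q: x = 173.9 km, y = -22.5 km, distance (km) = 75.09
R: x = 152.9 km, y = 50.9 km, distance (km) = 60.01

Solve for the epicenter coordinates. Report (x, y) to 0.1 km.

x ≈ 107.2 km, y ≈ 12.0 km

Circle about each station: x² + y² = 107.87²; (x − 173.9)² + (y + 22.5)² = 75.09²; (x − 152.9)² + (y − 50.9)² = 60.01².
Subtracting the P equation from the Q and R equations removes the quadratic terms:
347.8 x − 45.0 y = 36744.89
305.8 x + 101.8 y = 34003.96
Solving the 2×2 system: x ≈ 107.2, y ≈ 12.0 km.
Check against P (with the unrounded x, y): √(x²+y²) = 107.87 ≈ 107.87 km. ✓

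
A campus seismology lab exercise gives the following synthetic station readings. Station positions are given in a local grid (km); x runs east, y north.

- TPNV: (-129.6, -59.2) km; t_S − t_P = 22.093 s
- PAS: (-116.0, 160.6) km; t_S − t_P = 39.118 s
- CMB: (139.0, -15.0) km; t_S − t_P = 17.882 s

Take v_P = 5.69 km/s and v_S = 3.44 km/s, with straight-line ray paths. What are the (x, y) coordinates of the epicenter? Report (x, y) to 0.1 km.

Distance from S−P lag: d = Δt · v_P v_S / (v_P − v_S) = Δt · (5.69·3.44)/(5.69−3.44) ≈ 8.6994·Δt.
So d_TPNV = 192.20, d_PAS = 340.30, d_CMB = 155.56 km.
Circle about each station: (x + 129.6)² + (y + 59.2)² = 192.20²; (x + 116.0)² + (y − 160.6)² = 340.30²; (x − 139.0)² + (y + 15.0)² = 155.56².
Subtracting pairs of circle equations eliminates x²+y² and gives linear equations (the radical axes):
27.2 x + 439.6 y = -59915.69
537.2 x + 88.4 y = 11987.13
Solving the 2×2 system: x ≈ 45.2, y ≈ -139.1 km.

45.2 km east, -139.1 km north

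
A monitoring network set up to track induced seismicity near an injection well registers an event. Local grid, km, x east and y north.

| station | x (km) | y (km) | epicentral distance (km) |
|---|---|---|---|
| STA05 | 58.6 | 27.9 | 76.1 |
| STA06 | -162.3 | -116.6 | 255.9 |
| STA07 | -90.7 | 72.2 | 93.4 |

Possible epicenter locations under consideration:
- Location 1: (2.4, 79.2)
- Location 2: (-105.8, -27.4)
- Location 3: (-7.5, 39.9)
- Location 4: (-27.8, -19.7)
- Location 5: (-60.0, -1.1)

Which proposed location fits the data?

Location 1

For each candidate, compare |candidate − station| to the reported distance:
Location 1: residuals STA05 0.0, STA06 0.0, STA07 0.0 → max 0.0 km
Location 2: residuals STA05 97.4, STA06 150.3, STA07 7.3 → max 150.3 km
Location 3: residuals STA05 8.9, STA06 35.8, STA07 4.2 → max 35.8 km
Location 4: residuals STA05 22.5, STA06 90.1, STA07 18.0 → max 90.1 km
Location 5: residuals STA05 46.0, STA06 101.6, STA07 13.9 → max 101.6 km
Only Location 1 has all residuals ≈ 0.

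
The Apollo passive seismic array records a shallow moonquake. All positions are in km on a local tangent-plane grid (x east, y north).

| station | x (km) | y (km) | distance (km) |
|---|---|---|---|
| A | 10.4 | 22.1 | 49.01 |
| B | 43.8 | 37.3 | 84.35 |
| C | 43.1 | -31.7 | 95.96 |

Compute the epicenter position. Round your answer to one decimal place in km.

-38.5 km east, 18.8 km north

Circle about each station: (x − 10.4)² + (y − 22.1)² = 49.01²; (x − 43.8)² + (y − 37.3)² = 84.35²; (x − 43.1)² + (y + 31.7)² = 95.96².
Subtracting the A equation from the B and C equations removes the quadratic terms:
66.8 x + 30.4 y = -1999.78
65.4 x − 107.6 y = -4540.41
Solving the 2×2 system: x ≈ -38.5, y ≈ 18.8 km.
Check against A (with the unrounded x, y): √((x − 10.4)²+(y − 22.1)²) = 49.00 ≈ 49.01 km. ✓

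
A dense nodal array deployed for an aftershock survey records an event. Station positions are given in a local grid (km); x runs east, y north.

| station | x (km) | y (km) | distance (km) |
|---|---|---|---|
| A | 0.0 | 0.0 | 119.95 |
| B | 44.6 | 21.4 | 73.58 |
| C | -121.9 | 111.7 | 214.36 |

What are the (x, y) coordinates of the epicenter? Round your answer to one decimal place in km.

(90.0, 79.3)

Circle about each station: x² + y² = 119.95²; (x − 44.6)² + (y − 21.4)² = 73.58²; (x + 121.9)² + (y − 111.7)² = 214.36².
Subtracting the A equation from the B and C equations removes the quadratic terms:
89.2 x + 42.8 y = 11421.11
-243.8 x + 223.4 y = -4225.71
Solving the 2×2 system: x ≈ 90.0, y ≈ 79.3 km.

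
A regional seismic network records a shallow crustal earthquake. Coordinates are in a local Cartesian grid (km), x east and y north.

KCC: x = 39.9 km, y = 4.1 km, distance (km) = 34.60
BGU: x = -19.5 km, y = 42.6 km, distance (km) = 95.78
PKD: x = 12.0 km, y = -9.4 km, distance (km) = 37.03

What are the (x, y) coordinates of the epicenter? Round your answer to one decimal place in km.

Circle about each station: (x − 39.9)² + (y − 4.1)² = 34.60²; (x + 19.5)² + (y − 42.6)² = 95.78²; (x − 12.0)² + (y + 9.4)² = 37.03².
Subtracting the KCC equation from the BGU and PKD equations removes the quadratic terms:
-118.8 x + 77.0 y = -7390.46
-55.8 x − 27.0 y = -1550.52
Solving the 2×2 system: x ≈ 42.5, y ≈ -30.4 km.

x ≈ 42.5 km, y ≈ -30.4 km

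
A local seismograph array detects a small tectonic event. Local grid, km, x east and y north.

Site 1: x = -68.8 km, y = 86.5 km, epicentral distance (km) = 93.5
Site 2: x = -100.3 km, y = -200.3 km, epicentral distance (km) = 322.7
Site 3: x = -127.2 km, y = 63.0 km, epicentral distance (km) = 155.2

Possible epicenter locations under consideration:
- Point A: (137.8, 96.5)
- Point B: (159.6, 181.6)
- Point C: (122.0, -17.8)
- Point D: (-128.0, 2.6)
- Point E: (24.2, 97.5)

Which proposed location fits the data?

Point E

For each candidate, compare |candidate − station| to the reported distance:
Point A: residuals Site 1 113.3, Site 2 57.8, Site 3 111.9 → max 113.3 km
Point B: residuals Site 1 153.9, Site 2 139.2, Site 3 155.2 → max 155.2 km
Point C: residuals Site 1 123.9, Site 2 35.1, Site 3 106.8 → max 123.9 km
Point D: residuals Site 1 9.2, Site 2 117.9, Site 3 94.8 → max 117.9 km
Point E: residuals Site 1 0.1, Site 2 0.1, Site 3 0.1 → max 0.1 km
Only Point E has all residuals ≈ 0.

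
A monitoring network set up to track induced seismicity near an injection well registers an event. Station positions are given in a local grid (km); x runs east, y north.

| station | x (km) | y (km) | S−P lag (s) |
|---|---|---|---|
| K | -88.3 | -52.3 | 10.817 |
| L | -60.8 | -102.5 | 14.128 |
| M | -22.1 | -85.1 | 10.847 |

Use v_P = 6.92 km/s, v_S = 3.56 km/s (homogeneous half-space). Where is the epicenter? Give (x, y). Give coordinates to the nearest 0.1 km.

-24.2 km east, -5.6 km north

Distance from S−P lag: d = Δt · v_P v_S / (v_P − v_S) = Δt · (6.92·3.56)/(6.92−3.56) ≈ 7.3319·Δt.
So d_K = 79.31, d_L = 103.59, d_M = 79.53 km.
Circle about each station: (x + 88.3)² + (y + 52.3)² = 79.31²; (x + 60.8)² + (y + 102.5)² = 103.59²; (x + 22.1)² + (y + 85.1)² = 79.53².
Subtracting the K equation from the L and M equations removes the quadratic terms:
55.0 x − 100.4 y = -770.10
132.4 x − 65.6 y = -2836.70
Solving the 2×2 system: x ≈ -24.2, y ≈ -5.6 km.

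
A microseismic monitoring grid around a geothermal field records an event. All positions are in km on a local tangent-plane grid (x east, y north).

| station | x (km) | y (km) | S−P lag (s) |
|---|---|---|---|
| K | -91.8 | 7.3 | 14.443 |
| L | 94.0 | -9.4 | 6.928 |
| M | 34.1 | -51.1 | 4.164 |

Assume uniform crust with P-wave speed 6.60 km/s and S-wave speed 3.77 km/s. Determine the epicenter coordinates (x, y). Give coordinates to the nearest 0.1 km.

Distance from S−P lag: d = Δt · v_P v_S / (v_P − v_S) = Δt · (6.60·3.77)/(6.60−3.77) ≈ 8.7922·Δt.
So d_K = 126.99, d_L = 60.91, d_M = 36.61 km.
Circle about each station: (x + 91.8)² + (y − 7.3)² = 126.99²; (x − 94.0)² + (y + 9.4)² = 60.91²; (x − 34.1)² + (y + 51.1)² = 36.61².
Subtracting the K equation from the L and M equations removes the quadratic terms:
371.6 x − 33.4 y = 12860.26
251.8 x − 116.8 y = 10079.66
Solving the 2×2 system: x ≈ 33.3, y ≈ -14.5 km.

33.3 km east, -14.5 km north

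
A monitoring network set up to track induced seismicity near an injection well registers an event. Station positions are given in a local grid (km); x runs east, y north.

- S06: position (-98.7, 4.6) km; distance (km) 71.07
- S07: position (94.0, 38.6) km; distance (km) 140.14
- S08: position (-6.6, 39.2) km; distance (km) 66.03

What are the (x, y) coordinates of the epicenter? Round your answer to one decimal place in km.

-32.6 km east, -21.5 km north

Circle about each station: (x + 98.7)² + (y − 4.6)² = 71.07²; (x − 94.0)² + (y − 38.6)² = 140.14²; (x + 6.6)² + (y − 39.2)² = 66.03².
Subtracting pairs of circle equations eliminates x²+y² and gives linear equations (the radical axes):
385.4 x + 68.0 y = -14025.16
184.2 x + 69.2 y = -7491.67
Solving the 2×2 system: x ≈ -32.6, y ≈ -21.5 km.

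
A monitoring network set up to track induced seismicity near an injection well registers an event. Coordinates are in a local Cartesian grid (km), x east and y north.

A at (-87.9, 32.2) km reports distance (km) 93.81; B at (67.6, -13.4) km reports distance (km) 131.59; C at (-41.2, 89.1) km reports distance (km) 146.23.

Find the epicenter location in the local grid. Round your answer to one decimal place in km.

-56.8 km east, -56.3 km north

Circle about each station: (x + 87.9)² + (y − 32.2)² = 93.81²; (x − 67.6)² + (y + 13.4)² = 131.59²; (x + 41.2)² + (y − 89.1)² = 146.23².
Subtracting the A equation from the B and C equations removes the quadratic terms:
311.0 x − 91.2 y = -12529.54
93.4 x + 113.8 y = -11709.90
Solving the 2×2 system: x ≈ -56.8, y ≈ -56.3 km.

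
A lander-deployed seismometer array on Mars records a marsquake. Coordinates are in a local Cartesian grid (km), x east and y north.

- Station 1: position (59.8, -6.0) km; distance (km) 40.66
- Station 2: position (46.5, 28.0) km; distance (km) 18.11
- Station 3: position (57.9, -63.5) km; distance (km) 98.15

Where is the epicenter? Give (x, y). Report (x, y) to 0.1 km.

Circle about each station: (x − 59.8)² + (y + 6.0)² = 40.66²; (x − 46.5)² + (y − 28.0)² = 18.11²; (x − 57.9)² + (y + 63.5)² = 98.15².
Subtracting the Station 1 equation from the Station 2 and Station 3 equations removes the quadratic terms:
-26.6 x + 68.0 y = 659.47
-3.8 x − 115.0 y = -4207.57
Solving the 2×2 system: x ≈ 63.4, y ≈ 34.5 km.
Check against Station 1 (with the unrounded x, y): √((x − 59.8)²+(y + 6.0)²) = 40.65 ≈ 40.66 km. ✓

x ≈ 63.4 km, y ≈ 34.5 km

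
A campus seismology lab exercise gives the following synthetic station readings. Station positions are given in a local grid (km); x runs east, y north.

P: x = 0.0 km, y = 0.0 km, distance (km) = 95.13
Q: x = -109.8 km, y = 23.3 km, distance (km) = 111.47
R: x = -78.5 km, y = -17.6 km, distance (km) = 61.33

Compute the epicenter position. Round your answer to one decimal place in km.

Circle about each station: x² + y² = 95.13²; (x + 109.8)² + (y − 23.3)² = 111.47²; (x + 78.5)² + (y + 17.6)² = 61.33².
Subtracting the P equation from the Q and R equations removes the quadratic terms:
-219.6 x + 46.6 y = 9223.09
-157.0 x − 35.2 y = 11760.36
Solving the 2×2 system: x ≈ -58.0, y ≈ -75.4 km.

-58.0 km east, -75.4 km north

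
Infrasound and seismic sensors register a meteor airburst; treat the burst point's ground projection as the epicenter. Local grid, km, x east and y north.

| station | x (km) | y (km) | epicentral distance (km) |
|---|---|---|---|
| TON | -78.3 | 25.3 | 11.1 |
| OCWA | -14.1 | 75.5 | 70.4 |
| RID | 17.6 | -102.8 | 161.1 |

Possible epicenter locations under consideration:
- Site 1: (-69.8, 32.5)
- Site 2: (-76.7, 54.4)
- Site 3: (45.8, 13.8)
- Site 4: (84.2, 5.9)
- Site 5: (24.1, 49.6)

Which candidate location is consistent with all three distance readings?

Site 1

For each candidate, compare |candidate − station| to the reported distance:
Site 1: residuals TON 0.0, OCWA 0.0, RID 0.0 → max 0.0 km
Site 2: residuals TON 18.0, OCWA 4.3, RID 22.2 → max 22.2 km
Site 3: residuals TON 113.5, OCWA 15.6, RID 41.1 → max 113.5 km
Site 4: residuals TON 152.6, OCWA 50.0, RID 33.6 → max 152.6 km
Site 5: residuals TON 94.1, OCWA 24.2, RID 8.6 → max 94.1 km
Only Site 1 has all residuals ≈ 0.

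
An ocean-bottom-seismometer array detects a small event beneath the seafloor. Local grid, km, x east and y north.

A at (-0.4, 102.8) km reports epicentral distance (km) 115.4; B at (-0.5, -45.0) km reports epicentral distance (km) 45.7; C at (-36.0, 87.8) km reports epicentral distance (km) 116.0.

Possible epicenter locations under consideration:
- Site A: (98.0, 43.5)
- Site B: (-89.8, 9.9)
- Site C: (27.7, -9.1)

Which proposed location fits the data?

For each candidate, compare |candidate − station| to the reported distance:
Site A: residuals A 0.5, B 86.7, C 25.1 → max 86.7 km
Site B: residuals A 13.5, B 59.1, C 21.3 → max 59.1 km
Site C: residuals A 0.0, B 0.0, C 0.0 → max 0.0 km
Only Site C has all residuals ≈ 0.

Site C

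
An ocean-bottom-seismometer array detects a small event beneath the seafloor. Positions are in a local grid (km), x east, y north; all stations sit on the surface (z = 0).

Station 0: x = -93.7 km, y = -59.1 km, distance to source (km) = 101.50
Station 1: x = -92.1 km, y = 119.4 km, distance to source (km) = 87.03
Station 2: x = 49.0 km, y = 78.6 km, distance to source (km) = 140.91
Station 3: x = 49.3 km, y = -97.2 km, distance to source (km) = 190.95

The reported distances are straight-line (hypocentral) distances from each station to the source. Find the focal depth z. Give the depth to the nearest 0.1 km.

Each station gives a sphere (x−x_i)² + (y−y_i)² + z² = d_i² (stations at z=0).
Subtracting the Station 0 sphere from Station 1 and Station 2: z² cancels, leaving linear equations in x and y:
3.2 x + 357.0 y = 13194.30
285.4 x + 275.4 y = -13246.92
Solving: x ≈ -82.795, y ≈ 37.701 km (keep extra digits for the depth step; rounded: -82.8, 37.7).
Then from the Station 0 sphere: z² = 101.50² − (x + 93.7)² − (y + 59.1)² with x = -82.795, y = 37.701, so z ≈ 28.511 ≈ 28.5 km.

28.5 km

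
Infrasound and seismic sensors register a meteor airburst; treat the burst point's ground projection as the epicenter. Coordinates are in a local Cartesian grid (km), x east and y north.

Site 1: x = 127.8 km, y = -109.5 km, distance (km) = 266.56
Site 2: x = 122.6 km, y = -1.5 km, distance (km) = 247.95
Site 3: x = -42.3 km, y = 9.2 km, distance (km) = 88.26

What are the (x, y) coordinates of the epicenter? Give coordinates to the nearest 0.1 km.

Circle about each station: (x − 127.8)² + (y + 109.5)² = 266.56²; (x − 122.6)² + (y + 1.5)² = 247.95²; (x + 42.3)² + (y − 9.2)² = 88.26².
Subtracting pairs of circle equations eliminates x²+y² and gives linear equations (the radical axes):
-10.4 x + 216.0 y = -3715.05
-340.2 x + 237.4 y = 36815.25
Solving the 2×2 system: x ≈ -124.4, y ≈ -23.2 km.

x ≈ -124.4 km, y ≈ -23.2 km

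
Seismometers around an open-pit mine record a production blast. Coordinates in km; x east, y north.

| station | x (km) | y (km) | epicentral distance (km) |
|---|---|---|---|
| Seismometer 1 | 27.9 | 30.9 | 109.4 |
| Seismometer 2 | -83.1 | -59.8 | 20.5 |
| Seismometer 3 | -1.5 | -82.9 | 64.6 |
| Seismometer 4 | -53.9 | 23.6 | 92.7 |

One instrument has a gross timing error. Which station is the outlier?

Seismometer 1

Solve using three stations at a time. Using Seismometer 2, Seismometer 3, Seismometer 4 (subtract circle equations pairwise → linear system) gives (x, y) ≈ (-64.5, -68.5).
Distances from that point to each station vs reported:
  Seismometer 1: calculated 135.7 vs reported 109.4 → residual 26.3 km
  Seismometer 2: calculated 20.5 vs reported 20.5 → residual 0.0 km
  Seismometer 3: calculated 64.6 vs reported 64.6 → residual 0.0 km
  Seismometer 4: calculated 92.7 vs reported 92.7 → residual 0.0 km
Seismometer 2, Seismometer 3, Seismometer 4 are mutually consistent (residuals ≈ 0); Seismometer 1 is off by 26.3 km.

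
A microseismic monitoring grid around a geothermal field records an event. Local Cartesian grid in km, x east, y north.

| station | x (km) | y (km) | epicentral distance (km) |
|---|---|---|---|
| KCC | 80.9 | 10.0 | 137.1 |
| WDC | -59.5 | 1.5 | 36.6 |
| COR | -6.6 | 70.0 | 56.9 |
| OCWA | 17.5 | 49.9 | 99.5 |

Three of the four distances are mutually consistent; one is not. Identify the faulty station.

OCWA

Solve using three stations at a time. Using KCC, WDC, COR (subtract circle equations pairwise → linear system) gives (x, y) ≈ (-53.4, 37.6).
Distances from that point to each station vs reported:
  KCC: calculated 137.1 vs reported 137.1 → residual 0.0 km
  WDC: calculated 36.6 vs reported 36.6 → residual 0.0 km
  COR: calculated 56.9 vs reported 56.9 → residual 0.0 km
  OCWA: calculated 72.0 vs reported 99.5 → residual 27.5 km
KCC, WDC, COR are mutually consistent (residuals ≈ 0); OCWA is off by 27.5 km.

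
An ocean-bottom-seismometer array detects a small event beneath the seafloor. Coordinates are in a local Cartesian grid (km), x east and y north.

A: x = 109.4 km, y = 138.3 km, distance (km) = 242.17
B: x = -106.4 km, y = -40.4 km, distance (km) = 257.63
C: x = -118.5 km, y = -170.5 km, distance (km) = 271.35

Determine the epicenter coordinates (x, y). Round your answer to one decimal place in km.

(143.9, -101.4)

Circle about each station: (x − 109.4)² + (y − 138.3)² = 242.17²; (x + 106.4)² + (y + 40.4)² = 257.63²; (x + 118.5)² + (y + 170.5)² = 271.35².
Subtracting the A equation from the B and C equations removes the quadratic terms:
-431.6 x − 357.4 y = -25869.04
-455.8 x − 617.6 y = -2967.26
Solving the 2×2 system: x ≈ 143.9, y ≈ -101.4 km.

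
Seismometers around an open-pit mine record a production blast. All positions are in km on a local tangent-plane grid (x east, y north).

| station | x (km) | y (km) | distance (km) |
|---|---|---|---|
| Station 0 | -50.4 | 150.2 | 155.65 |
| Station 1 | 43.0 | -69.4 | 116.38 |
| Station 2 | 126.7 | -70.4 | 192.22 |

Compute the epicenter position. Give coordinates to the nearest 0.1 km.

Circle about each station: (x + 50.4)² + (y − 150.2)² = 155.65²; (x − 43.0)² + (y + 69.4)² = 116.38²; (x − 126.7)² + (y + 70.4)² = 192.22².
Subtracting the Station 0 equation from the Station 1 and Station 2 equations removes the quadratic terms:
186.8 x − 439.2 y = -7752.22
354.2 x − 441.2 y = -16812.76
Solving the 2×2 system: x ≈ -54.2, y ≈ -5.4 km.

-54.2 km east, -5.4 km north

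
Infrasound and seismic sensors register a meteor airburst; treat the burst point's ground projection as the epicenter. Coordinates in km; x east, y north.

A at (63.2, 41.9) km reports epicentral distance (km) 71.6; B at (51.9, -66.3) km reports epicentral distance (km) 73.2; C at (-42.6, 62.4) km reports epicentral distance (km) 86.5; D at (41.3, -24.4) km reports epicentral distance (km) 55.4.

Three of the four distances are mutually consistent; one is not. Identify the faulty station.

D

Solve using three stations at a time. Using A, B, C (subtract circle equations pairwise → linear system) gives (x, y) ≈ (10.1, -6.2).
Distances from that point to each station vs reported:
  A: calculated 71.6 vs reported 71.6 → residual 0.0 km
  B: calculated 73.2 vs reported 73.2 → residual 0.0 km
  C: calculated 86.5 vs reported 86.5 → residual 0.0 km
  D: calculated 36.1 vs reported 55.4 → residual 19.3 km
A, B, C are mutually consistent (residuals ≈ 0); D is off by 19.3 km.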